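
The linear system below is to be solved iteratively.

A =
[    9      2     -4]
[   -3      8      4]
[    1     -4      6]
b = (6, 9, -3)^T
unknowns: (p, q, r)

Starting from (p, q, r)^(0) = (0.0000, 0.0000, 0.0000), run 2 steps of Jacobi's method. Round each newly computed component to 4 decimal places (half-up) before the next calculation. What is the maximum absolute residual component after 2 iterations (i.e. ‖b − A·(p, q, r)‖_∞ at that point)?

3.9724

Iteration 1:
  p = (6 - (2)·0.0000 - (-4)·0.0000) / (9) = 0.6667
  q = (9 - (-3)·0.0000 - (4)·0.0000) / (8) = 1.1250
  r = (-3 - (1)·0.0000 - (-4)·0.0000) / (6) = -0.5000
Iteration 2:
  p = (6 - (2)·1.1250 - (-4)·-0.5000) / (9) = 0.1944
  q = (9 - (-3)·0.6667 - (4)·-0.5000) / (8) = 1.6250
  r = (-3 - (1)·0.6667 - (-4)·1.1250) / (6) = 0.1389
Residual b − A·x = (1.5560, -3.9724, 2.4722); ∞-norm = 3.9724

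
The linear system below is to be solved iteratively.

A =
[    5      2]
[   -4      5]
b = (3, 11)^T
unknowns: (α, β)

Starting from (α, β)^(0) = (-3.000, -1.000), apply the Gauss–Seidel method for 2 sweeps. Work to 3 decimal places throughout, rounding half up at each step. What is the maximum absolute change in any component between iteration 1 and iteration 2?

Iteration 1:
  α = (3 - (2)·-1.000) / (5) = 1.000
  β = (11 - (-4)·1.000) / (5) = 3.000
Iteration 2:
  α = (3 - (2)·3.000) / (5) = -0.600
  β = (11 - (-4)·-0.600) / (5) = 1.720
Change: (-1.600, -1.280) → max |·| = 1.600

1.600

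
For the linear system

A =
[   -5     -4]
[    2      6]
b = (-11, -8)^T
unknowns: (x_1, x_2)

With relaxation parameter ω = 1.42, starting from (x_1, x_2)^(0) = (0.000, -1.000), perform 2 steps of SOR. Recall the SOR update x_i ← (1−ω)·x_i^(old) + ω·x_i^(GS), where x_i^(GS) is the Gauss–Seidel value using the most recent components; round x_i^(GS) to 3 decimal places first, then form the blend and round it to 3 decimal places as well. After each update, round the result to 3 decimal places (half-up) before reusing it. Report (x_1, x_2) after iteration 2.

(5.298, -2.935)

Iteration 1:
  x_1: GS value = (-11 - (-4)·-1.000) / (-5) = 3.000;  x_1 ← (1−ω)·0.000 + ω·3.000 = 4.260
  x_2: GS value = (-8 - (2)·4.260) / (6) = -2.753;  x_2 ← (1−ω)·-1.000 + ω·-2.753 = -3.489
Iteration 2:
  x_1: GS value = (-11 - (-4)·-3.489) / (-5) = 4.991;  x_1 ← (1−ω)·4.260 + ω·4.991 = 5.298
  x_2: GS value = (-8 - (2)·5.298) / (6) = -3.099;  x_2 ← (1−ω)·-3.489 + ω·-3.099 = -2.935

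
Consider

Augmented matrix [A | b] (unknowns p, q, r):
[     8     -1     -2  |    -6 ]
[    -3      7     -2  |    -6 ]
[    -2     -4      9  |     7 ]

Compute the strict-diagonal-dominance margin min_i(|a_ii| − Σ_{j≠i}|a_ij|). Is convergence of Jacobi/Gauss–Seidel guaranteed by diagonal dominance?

row 1: |8| − (1+2) = 5
row 2: |7| − (3+2) = 2
row 3: |9| − (2+4) = 3
minimum over rows = 2 → strictly diagonally dominant (convergence guaranteed)

2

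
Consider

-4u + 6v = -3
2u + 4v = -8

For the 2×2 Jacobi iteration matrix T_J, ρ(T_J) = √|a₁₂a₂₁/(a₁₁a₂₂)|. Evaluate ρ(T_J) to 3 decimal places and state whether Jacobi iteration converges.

0.866

a₁₂a₂₁/(a₁₁a₂₂) = (6)·(2) / ((-4)·(4)) = -0.750000
ρ = √|-0.750000| = √0.750000 = 0.866
ρ < 1, so Jacobi converges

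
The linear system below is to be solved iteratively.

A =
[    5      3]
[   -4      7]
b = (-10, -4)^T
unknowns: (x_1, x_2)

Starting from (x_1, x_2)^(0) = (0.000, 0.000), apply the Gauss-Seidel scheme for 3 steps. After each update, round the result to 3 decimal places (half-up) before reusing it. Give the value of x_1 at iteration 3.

-1.324

Iteration 1:
  x_1 = (-10 - (3)·0.000) / (5) = -2.000
  x_2 = (-4 - (-4)·-2.000) / (7) = -1.714
Iteration 2:
  x_1 = (-10 - (3)·-1.714) / (5) = -0.972
  x_2 = (-4 - (-4)·-0.972) / (7) = -1.127
Iteration 3:
  x_1 = (-10 - (3)·-1.127) / (5) = -1.324
  x_2 = (-4 - (-4)·-1.324) / (7) = -1.328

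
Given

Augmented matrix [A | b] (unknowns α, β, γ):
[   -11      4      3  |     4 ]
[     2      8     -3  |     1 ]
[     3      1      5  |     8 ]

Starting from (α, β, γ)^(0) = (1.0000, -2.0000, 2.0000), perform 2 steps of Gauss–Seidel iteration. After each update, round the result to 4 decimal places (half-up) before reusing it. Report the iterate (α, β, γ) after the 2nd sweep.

Iteration 1:
  α = (4 - (4)·-2.0000 - (3)·2.0000) / (-11) = -0.5455
  β = (1 - (2)·-0.5455 - (-3)·2.0000) / (8) = 1.0114
  γ = (8 - (3)·-0.5455 - (1)·1.0114) / (5) = 1.7250
Iteration 2:
  α = (4 - (4)·1.0114 - (3)·1.7250) / (-11) = 0.4746
  β = (1 - (2)·0.4746 - (-3)·1.7250) / (8) = 0.6532
  γ = (8 - (3)·0.4746 - (1)·0.6532) / (5) = 1.1846

(0.4746, 0.6532, 1.1846)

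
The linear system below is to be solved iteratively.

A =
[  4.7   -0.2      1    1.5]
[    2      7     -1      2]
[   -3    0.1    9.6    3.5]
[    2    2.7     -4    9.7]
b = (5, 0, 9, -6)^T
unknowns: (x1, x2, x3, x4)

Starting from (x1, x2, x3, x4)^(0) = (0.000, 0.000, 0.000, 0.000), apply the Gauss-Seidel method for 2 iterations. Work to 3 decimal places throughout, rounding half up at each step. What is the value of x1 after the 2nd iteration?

0.853

Iteration 1:
  x1 = (5 - (-0.2)·0.000 - (1)·0.000 - (1.5)·0.000) / (4.7) = 1.064
  x2 = (0 - (2)·1.064 - (-1)·0.000 - (2)·0.000) / (7) = -0.304
  x3 = (9 - (-3)·1.064 - (0.1)·-0.304 - (3.5)·0.000) / (9.6) = 1.273
  x4 = (-6 - (2)·1.064 - (2.7)·-0.304 - (-4)·1.273) / (9.7) = -0.228
Iteration 2:
  x1 = (5 - (-0.2)·-0.304 - (1)·1.273 - (1.5)·-0.228) / (4.7) = 0.853
  x2 = (0 - (2)·0.853 - (-1)·1.273 - (2)·-0.228) / (7) = 0.003
  x3 = (9 - (-3)·0.853 - (0.1)·0.003 - (3.5)·-0.228) / (9.6) = 1.287
  x4 = (-6 - (2)·0.853 - (2.7)·0.003 - (-4)·1.287) / (9.7) = -0.265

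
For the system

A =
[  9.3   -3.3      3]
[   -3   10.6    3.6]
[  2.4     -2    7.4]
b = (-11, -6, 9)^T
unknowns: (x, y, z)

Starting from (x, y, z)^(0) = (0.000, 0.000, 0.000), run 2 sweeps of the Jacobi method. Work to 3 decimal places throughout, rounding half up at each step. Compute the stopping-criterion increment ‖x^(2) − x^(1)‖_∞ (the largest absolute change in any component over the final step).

0.748

Iteration 1:
  x = (-11 - (-3.3)·0.000 - (3)·0.000) / (9.3) = -1.183
  y = (-6 - (-3)·0.000 - (3.6)·0.000) / (10.6) = -0.566
  z = (9 - (2.4)·0.000 - (-2)·0.000) / (7.4) = 1.216
Iteration 2:
  x = (-11 - (-3.3)·-0.566 - (3)·1.216) / (9.3) = -1.776
  y = (-6 - (-3)·-1.183 - (3.6)·1.216) / (10.6) = -1.314
  z = (9 - (2.4)·-1.183 - (-2)·-0.566) / (7.4) = 1.447
Change: (-0.593, -0.748, 0.231) → max |·| = 0.748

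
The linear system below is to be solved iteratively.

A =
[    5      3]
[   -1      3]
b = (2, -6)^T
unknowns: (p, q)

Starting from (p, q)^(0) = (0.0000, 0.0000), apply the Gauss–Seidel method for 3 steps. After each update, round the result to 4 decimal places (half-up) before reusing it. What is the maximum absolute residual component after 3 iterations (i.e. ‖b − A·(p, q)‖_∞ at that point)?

0.2240

Iteration 1:
  p = (2 - (3)·0.0000) / (5) = 0.4000
  q = (-6 - (-1)·0.4000) / (3) = -1.8667
Iteration 2:
  p = (2 - (3)·-1.8667) / (5) = 1.5200
  q = (-6 - (-1)·1.5200) / (3) = -1.4933
Iteration 3:
  p = (2 - (3)·-1.4933) / (5) = 1.2960
  q = (-6 - (-1)·1.2960) / (3) = -1.5680
Residual b − A·x = (0.2240, 0.0000); ∞-norm = 0.2240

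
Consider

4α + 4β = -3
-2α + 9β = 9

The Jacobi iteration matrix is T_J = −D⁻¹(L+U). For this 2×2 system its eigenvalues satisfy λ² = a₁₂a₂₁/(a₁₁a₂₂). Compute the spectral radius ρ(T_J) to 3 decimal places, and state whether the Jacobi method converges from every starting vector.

0.471

a₁₂a₂₁/(a₁₁a₂₂) = (4)·(-2) / ((4)·(9)) = -0.222222
ρ = √|-0.222222| = √0.222222 = 0.471
ρ < 1, so Jacobi converges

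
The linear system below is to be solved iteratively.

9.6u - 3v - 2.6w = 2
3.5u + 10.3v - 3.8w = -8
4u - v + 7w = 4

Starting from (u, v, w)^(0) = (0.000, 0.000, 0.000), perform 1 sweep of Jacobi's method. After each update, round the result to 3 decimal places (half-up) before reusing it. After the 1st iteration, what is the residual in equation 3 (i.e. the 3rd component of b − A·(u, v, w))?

Iteration 1:
  u = (2 - (-3)·0.000 - (-2.6)·0.000) / (9.6) = 0.208
  v = (-8 - (3.5)·0.000 - (-3.8)·0.000) / (10.3) = -0.777
  w = (4 - (4)·0.000 - (-1)·0.000) / (7) = 0.571
Residual b − A·x = (-0.843, 1.445, -1.606)

-1.606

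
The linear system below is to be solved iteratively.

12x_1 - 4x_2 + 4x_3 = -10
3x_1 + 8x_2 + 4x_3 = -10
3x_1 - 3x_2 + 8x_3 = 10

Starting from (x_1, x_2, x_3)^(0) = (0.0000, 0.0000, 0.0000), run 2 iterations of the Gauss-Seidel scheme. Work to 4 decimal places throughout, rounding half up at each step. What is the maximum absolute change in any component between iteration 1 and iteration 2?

0.7162

Iteration 1:
  x_1 = (-10 - (-4)·0.0000 - (4)·0.0000) / (12) = -0.8333
  x_2 = (-10 - (3)·-0.8333 - (4)·0.0000) / (8) = -0.9375
  x_3 = (10 - (3)·-0.8333 - (-3)·-0.9375) / (8) = 1.2109
Iteration 2:
  x_1 = (-10 - (-4)·-0.9375 - (4)·1.2109) / (12) = -1.5495
  x_2 = (-10 - (3)·-1.5495 - (4)·1.2109) / (8) = -1.2744
  x_3 = (10 - (3)·-1.5495 - (-3)·-1.2744) / (8) = 1.3532
Change: (-0.7162, -0.3369, 0.1423) → max |·| = 0.7162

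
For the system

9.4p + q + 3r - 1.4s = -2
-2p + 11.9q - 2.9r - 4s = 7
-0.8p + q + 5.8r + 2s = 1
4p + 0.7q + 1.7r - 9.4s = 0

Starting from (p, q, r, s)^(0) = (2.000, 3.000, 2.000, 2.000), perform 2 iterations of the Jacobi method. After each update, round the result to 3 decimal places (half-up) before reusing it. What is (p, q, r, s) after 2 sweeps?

Iteration 1:
  p = (-2 - (1)·3.000 - (3)·2.000 - (-1.4)·2.000) / (9.4) = -0.872
  q = (7 - (-2)·2.000 - (-2.9)·2.000 - (-4)·2.000) / (11.9) = 2.084
  r = (1 - (-0.8)·2.000 - (1)·3.000 - (2)·2.000) / (5.8) = -0.759
  s = (0 - (4)·2.000 - (0.7)·3.000 - (1.7)·2.000) / (-9.4) = 1.436
Iteration 2:
  p = (-2 - (1)·2.084 - (3)·-0.759 - (-1.4)·1.436) / (9.4) = 0.022
  q = (7 - (-2)·-0.872 - (-2.9)·-0.759 - (-4)·1.436) / (11.9) = 0.739
  r = (1 - (-0.8)·-0.872 - (1)·2.084 - (2)·1.436) / (5.8) = -0.802
  s = (0 - (4)·-0.872 - (0.7)·2.084 - (1.7)·-0.759) / (-9.4) = -0.353

(0.022, 0.739, -0.802, -0.353)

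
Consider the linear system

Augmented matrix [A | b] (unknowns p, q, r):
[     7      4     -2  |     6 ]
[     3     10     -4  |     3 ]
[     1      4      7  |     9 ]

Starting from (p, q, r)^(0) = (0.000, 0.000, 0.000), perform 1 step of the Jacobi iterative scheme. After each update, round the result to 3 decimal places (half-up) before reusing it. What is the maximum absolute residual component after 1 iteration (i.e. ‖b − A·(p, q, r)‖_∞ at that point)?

2.573

Iteration 1:
  p = (6 - (4)·0.000 - (-2)·0.000) / (7) = 0.857
  q = (3 - (3)·0.000 - (-4)·0.000) / (10) = 0.300
  r = (9 - (1)·0.000 - (4)·0.000) / (7) = 1.286
Residual b − A·x = (1.373, 2.573, -2.059); ∞-norm = 2.573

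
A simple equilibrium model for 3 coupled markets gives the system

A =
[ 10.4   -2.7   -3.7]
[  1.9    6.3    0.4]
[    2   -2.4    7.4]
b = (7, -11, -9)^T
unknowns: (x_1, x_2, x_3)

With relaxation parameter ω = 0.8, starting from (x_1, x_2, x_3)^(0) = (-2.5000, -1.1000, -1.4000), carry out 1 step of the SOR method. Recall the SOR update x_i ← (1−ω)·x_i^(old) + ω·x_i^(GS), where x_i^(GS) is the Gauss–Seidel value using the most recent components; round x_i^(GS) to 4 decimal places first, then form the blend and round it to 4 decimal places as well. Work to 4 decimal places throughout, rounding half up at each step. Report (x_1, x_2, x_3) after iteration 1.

Iteration 1:
  x_1: GS value = (7 - (-2.7)·-1.1000 - (-3.7)·-1.4000) / (10.4) = -0.1106;  x_1 ← (1−ω)·-2.5000 + ω·-0.1106 = -0.5885
  x_2: GS value = (-11 - (1.9)·-0.5885 - (0.4)·-1.4000) / (6.3) = -1.4797;  x_2 ← (1−ω)·-1.1000 + ω·-1.4797 = -1.4038
  x_3: GS value = (-9 - (2)·-0.5885 - (-2.4)·-1.4038) / (7.4) = -1.5124;  x_3 ← (1−ω)·-1.4000 + ω·-1.5124 = -1.4899

(-0.5885, -1.4038, -1.4899)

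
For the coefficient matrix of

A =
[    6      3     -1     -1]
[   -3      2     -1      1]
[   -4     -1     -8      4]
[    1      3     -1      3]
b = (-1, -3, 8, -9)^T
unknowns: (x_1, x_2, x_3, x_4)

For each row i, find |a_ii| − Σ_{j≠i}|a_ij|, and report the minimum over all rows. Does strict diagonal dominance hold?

-3

row 1: |6| − (3+1+1) = 1
row 2: |2| − (3+1+1) = -3
row 3: |-8| − (4+1+4) = -1
row 4: |3| − (1+3+1) = -2
minimum over rows = -3 → not strictly diagonally dominant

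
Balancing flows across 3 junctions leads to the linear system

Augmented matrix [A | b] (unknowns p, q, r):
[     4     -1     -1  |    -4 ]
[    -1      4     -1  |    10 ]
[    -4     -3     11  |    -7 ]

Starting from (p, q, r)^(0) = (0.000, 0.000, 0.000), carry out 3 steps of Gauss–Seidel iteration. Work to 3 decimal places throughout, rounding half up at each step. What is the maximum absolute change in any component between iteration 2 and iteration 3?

Iteration 1:
  p = (-4 - (-1)·0.000 - (-1)·0.000) / (4) = -1.000
  q = (10 - (-1)·-1.000 - (-1)·0.000) / (4) = 2.250
  r = (-7 - (-4)·-1.000 - (-3)·2.250) / (11) = -0.386
Iteration 2:
  p = (-4 - (-1)·2.250 - (-1)·-0.386) / (4) = -0.534
  q = (10 - (-1)·-0.534 - (-1)·-0.386) / (4) = 2.270
  r = (-7 - (-4)·-0.534 - (-3)·2.270) / (11) = -0.211
Iteration 3:
  p = (-4 - (-1)·2.270 - (-1)·-0.211) / (4) = -0.485
  q = (10 - (-1)·-0.485 - (-1)·-0.211) / (4) = 2.326
  r = (-7 - (-4)·-0.485 - (-3)·2.326) / (11) = -0.178
Change: (0.049, 0.056, 0.033) → max |·| = 0.056

0.056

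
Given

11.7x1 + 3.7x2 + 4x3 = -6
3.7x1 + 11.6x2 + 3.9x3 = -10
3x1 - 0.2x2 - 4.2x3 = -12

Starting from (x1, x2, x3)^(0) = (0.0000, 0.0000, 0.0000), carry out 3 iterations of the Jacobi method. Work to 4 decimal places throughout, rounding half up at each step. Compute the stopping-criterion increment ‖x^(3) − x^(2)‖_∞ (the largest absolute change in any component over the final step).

Iteration 1:
  x1 = (-6 - (3.7)·0.0000 - (4)·0.0000) / (11.7) = -0.5128
  x2 = (-10 - (3.7)·0.0000 - (3.9)·0.0000) / (11.6) = -0.8621
  x3 = (-12 - (3)·0.0000 - (-0.2)·0.0000) / (-4.2) = 2.8571
Iteration 2:
  x1 = (-6 - (3.7)·-0.8621 - (4)·2.8571) / (11.7) = -1.2170
  x2 = (-10 - (3.7)·-0.5128 - (3.9)·2.8571) / (11.6) = -1.6591
  x3 = (-12 - (3)·-0.5128 - (-0.2)·-0.8621) / (-4.2) = 2.5319
Iteration 3:
  x1 = (-6 - (3.7)·-1.6591 - (4)·2.5319) / (11.7) = -0.8538
  x2 = (-10 - (3.7)·-1.2170 - (3.9)·2.5319) / (11.6) = -1.3251
  x3 = (-12 - (3)·-1.2170 - (-0.2)·-1.6591) / (-4.2) = 2.0669
Change: (0.3632, 0.3340, -0.4650) → max |·| = 0.4650

0.4650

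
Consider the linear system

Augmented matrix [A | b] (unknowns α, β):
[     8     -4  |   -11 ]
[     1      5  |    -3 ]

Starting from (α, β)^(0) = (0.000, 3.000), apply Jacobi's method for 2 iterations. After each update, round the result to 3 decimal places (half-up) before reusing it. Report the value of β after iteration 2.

-0.625

Iteration 1:
  α = (-11 - (-4)·3.000) / (8) = 0.125
  β = (-3 - (1)·0.000) / (5) = -0.600
Iteration 2:
  α = (-11 - (-4)·-0.600) / (8) = -1.675
  β = (-3 - (1)·0.125) / (5) = -0.625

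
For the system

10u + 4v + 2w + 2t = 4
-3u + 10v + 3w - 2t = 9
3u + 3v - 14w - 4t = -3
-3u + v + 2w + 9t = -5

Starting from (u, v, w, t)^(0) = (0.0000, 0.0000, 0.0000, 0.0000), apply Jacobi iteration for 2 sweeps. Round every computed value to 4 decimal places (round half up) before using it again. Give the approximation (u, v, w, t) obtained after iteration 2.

Iteration 1:
  u = (4 - (4)·0.0000 - (2)·0.0000 - (2)·0.0000) / (10) = 0.4000
  v = (9 - (-3)·0.0000 - (3)·0.0000 - (-2)·0.0000) / (10) = 0.9000
  w = (-3 - (3)·0.0000 - (3)·0.0000 - (-4)·0.0000) / (-14) = 0.2143
  t = (-5 - (-3)·0.0000 - (1)·0.0000 - (2)·0.0000) / (9) = -0.5556
Iteration 2:
  u = (4 - (4)·0.9000 - (2)·0.2143 - (2)·-0.5556) / (10) = 0.1083
  v = (9 - (-3)·0.4000 - (3)·0.2143 - (-2)·-0.5556) / (10) = 0.8446
  w = (-3 - (3)·0.4000 - (3)·0.9000 - (-4)·-0.5556) / (-14) = 0.6516
  t = (-5 - (-3)·0.4000 - (1)·0.9000 - (2)·0.2143) / (9) = -0.5698

(0.1083, 0.8446, 0.6516, -0.5698)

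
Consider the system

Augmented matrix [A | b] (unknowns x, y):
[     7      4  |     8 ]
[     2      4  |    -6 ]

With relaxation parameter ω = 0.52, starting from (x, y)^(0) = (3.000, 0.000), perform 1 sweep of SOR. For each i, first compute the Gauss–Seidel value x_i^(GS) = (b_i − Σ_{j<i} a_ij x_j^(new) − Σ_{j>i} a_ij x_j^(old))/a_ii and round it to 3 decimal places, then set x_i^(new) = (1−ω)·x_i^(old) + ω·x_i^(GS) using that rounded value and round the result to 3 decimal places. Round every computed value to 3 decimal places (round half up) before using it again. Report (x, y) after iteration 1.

(2.034, -1.309)

Iteration 1:
  x: GS value = (8 - (4)·0.000) / (7) = 1.143;  x ← (1−ω)·3.000 + ω·1.143 = 2.034
  y: GS value = (-6 - (2)·2.034) / (4) = -2.517;  y ← (1−ω)·0.000 + ω·-2.517 = -1.309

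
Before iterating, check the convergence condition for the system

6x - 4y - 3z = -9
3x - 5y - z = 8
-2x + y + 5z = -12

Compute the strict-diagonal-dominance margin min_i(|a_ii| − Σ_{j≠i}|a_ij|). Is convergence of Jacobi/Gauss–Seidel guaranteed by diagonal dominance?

-1

row 1: |6| − (4+3) = -1
row 2: |-5| − (3+1) = 1
row 3: |5| − (2+1) = 2
minimum over rows = -1 → not strictly diagonally dominant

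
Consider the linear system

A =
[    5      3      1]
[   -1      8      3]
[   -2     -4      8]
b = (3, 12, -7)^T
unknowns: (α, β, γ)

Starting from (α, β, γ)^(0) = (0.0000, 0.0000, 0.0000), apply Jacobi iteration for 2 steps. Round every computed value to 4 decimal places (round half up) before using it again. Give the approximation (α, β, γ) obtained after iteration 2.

Iteration 1:
  α = (3 - (3)·0.0000 - (1)·0.0000) / (5) = 0.6000
  β = (12 - (-1)·0.0000 - (3)·0.0000) / (8) = 1.5000
  γ = (-7 - (-2)·0.0000 - (-4)·0.0000) / (8) = -0.8750
Iteration 2:
  α = (3 - (3)·1.5000 - (1)·-0.8750) / (5) = -0.1250
  β = (12 - (-1)·0.6000 - (3)·-0.8750) / (8) = 1.9031
  γ = (-7 - (-2)·0.6000 - (-4)·1.5000) / (8) = 0.0250

(-0.1250, 1.9031, 0.0250)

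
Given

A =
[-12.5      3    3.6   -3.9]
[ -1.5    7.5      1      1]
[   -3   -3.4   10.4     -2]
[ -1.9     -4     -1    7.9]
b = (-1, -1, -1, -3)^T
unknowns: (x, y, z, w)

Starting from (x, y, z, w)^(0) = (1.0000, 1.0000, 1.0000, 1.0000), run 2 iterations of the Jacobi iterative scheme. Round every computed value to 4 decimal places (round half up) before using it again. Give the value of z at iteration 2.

0.0188

Iteration 1:
  x = (-1 - (3)·1.0000 - (3.6)·1.0000 - (-3.9)·1.0000) / (-12.5) = 0.2960
  y = (-1 - (-1.5)·1.0000 - (1)·1.0000 - (1)·1.0000) / (7.5) = -0.2000
  z = (-1 - (-3)·1.0000 - (-3.4)·1.0000 - (-2)·1.0000) / (10.4) = 0.7115
  w = (-3 - (-1.9)·1.0000 - (-4)·1.0000 - (-1)·1.0000) / (7.9) = 0.4937
Iteration 2:
  x = (-1 - (3)·-0.2000 - (3.6)·0.7115 - (-3.9)·0.4937) / (-12.5) = 0.0829
  y = (-1 - (-1.5)·0.2960 - (1)·0.7115 - (1)·0.4937) / (7.5) = -0.2348
  z = (-1 - (-3)·0.2960 - (-3.4)·-0.2000 - (-2)·0.4937) / (10.4) = 0.0188
  w = (-3 - (-1.9)·0.2960 - (-4)·-0.2000 - (-1)·0.7115) / (7.9) = -0.3198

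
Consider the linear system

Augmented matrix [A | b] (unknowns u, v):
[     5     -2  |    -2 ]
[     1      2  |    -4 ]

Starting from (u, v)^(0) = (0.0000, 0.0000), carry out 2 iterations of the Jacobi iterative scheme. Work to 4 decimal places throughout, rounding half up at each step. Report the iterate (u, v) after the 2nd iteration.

Iteration 1:
  u = (-2 - (-2)·0.0000) / (5) = -0.4000
  v = (-4 - (1)·0.0000) / (2) = -2.0000
Iteration 2:
  u = (-2 - (-2)·-2.0000) / (5) = -1.2000
  v = (-4 - (1)·-0.4000) / (2) = -1.8000

(-1.2000, -1.8000)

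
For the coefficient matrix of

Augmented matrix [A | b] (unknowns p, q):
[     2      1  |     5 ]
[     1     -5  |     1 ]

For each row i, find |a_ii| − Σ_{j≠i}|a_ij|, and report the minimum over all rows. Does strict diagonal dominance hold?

row 1: |2| − (1) = 1
row 2: |-5| − (1) = 4
minimum over rows = 1 → strictly diagonally dominant (convergence guaranteed)

1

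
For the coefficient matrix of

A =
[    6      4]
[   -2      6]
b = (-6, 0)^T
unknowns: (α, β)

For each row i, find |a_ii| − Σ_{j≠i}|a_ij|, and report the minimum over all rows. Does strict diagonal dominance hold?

row 1: |6| − (4) = 2
row 2: |6| − (2) = 4
minimum over rows = 2 → strictly diagonally dominant (convergence guaranteed)

2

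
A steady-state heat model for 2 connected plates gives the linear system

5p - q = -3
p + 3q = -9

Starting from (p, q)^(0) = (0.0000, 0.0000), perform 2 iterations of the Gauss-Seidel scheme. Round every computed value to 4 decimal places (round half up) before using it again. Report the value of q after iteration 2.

Iteration 1:
  p = (-3 - (-1)·0.0000) / (5) = -0.6000
  q = (-9 - (1)·-0.6000) / (3) = -2.8000
Iteration 2:
  p = (-3 - (-1)·-2.8000) / (5) = -1.1600
  q = (-9 - (1)·-1.1600) / (3) = -2.6133

-2.6133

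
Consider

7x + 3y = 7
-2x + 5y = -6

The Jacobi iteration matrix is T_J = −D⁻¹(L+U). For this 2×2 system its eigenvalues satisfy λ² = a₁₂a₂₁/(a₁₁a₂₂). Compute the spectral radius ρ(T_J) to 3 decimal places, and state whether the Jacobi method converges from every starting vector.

a₁₂a₂₁/(a₁₁a₂₂) = (3)·(-2) / ((7)·(5)) = -0.171429
ρ = √|-0.171429| = √0.171429 = 0.414
ρ < 1, so Jacobi converges

0.414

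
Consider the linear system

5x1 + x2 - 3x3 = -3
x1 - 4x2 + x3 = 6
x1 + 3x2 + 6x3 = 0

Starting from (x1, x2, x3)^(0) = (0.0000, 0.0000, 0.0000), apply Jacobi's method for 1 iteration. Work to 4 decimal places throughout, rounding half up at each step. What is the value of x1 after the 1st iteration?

-0.6000

Iteration 1:
  x1 = (-3 - (1)·0.0000 - (-3)·0.0000) / (5) = -0.6000
  x2 = (6 - (1)·0.0000 - (1)·0.0000) / (-4) = -1.5000
  x3 = (0 - (1)·0.0000 - (3)·0.0000) / (6) = 0.0000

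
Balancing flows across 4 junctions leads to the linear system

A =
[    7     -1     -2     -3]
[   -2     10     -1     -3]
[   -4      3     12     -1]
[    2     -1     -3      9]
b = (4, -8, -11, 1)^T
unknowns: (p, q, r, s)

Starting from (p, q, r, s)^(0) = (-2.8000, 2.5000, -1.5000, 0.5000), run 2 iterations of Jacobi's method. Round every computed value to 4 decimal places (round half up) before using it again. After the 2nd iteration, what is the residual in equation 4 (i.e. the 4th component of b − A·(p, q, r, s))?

Iteration 1:
  p = (4 - (-1)·2.5000 - (-2)·-1.5000 - (-3)·0.5000) / (7) = 0.7143
  q = (-8 - (-2)·-2.8000 - (-1)·-1.5000 - (-3)·0.5000) / (10) = -1.3600
  r = (-11 - (-4)·-2.8000 - (3)·2.5000 - (-1)·0.5000) / (12) = -2.4333
  s = (1 - (2)·-2.8000 - (-1)·2.5000 - (-3)·-1.5000) / (9) = 0.5111
Iteration 2:
  p = (4 - (-1)·-1.3600 - (-2)·-2.4333 - (-3)·0.5111) / (7) = -0.0990
  q = (-8 - (-2)·0.7143 - (-1)·-2.4333 - (-3)·0.5111) / (10) = -0.7471
  r = (-11 - (-4)·0.7143 - (3)·-1.3600 - (-1)·0.5111) / (12) = -0.2960
  s = (1 - (2)·0.7143 - (-1)·-1.3600 - (-3)·-2.4333) / (9) = -1.0098
Residual b − A·x = (0.3245, -4.0524, -6.6125, 8.6511)

8.6511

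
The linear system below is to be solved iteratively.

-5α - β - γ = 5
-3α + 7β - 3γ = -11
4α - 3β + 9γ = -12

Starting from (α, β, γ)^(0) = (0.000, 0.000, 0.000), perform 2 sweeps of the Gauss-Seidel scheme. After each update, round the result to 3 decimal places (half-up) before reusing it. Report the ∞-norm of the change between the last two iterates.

0.711

Iteration 1:
  α = (5 - (-1)·0.000 - (-1)·0.000) / (-5) = -1.000
  β = (-11 - (-3)·-1.000 - (-3)·0.000) / (7) = -2.000
  γ = (-12 - (4)·-1.000 - (-3)·-2.000) / (9) = -1.556
Iteration 2:
  α = (5 - (-1)·-2.000 - (-1)·-1.556) / (-5) = -0.289
  β = (-11 - (-3)·-0.289 - (-3)·-1.556) / (7) = -2.362
  γ = (-12 - (4)·-0.289 - (-3)·-2.362) / (9) = -1.992
Change: (0.711, -0.362, -0.436) → max |·| = 0.711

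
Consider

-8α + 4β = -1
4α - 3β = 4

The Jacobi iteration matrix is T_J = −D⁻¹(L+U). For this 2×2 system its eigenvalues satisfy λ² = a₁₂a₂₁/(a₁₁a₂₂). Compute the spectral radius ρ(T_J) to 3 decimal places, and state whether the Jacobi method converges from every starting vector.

0.816

a₁₂a₂₁/(a₁₁a₂₂) = (4)·(4) / ((-8)·(-3)) = 0.666667
ρ = √|0.666667| = √0.666667 = 0.816
ρ < 1, so Jacobi converges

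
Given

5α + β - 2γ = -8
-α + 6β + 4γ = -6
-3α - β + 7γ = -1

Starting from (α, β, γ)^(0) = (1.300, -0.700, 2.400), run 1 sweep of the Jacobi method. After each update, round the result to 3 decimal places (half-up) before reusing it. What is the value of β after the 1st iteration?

Iteration 1:
  α = (-8 - (1)·-0.700 - (-2)·2.400) / (5) = -0.500
  β = (-6 - (-1)·1.300 - (4)·2.400) / (6) = -2.383
  γ = (-1 - (-3)·1.300 - (-1)·-0.700) / (7) = 0.314

-2.383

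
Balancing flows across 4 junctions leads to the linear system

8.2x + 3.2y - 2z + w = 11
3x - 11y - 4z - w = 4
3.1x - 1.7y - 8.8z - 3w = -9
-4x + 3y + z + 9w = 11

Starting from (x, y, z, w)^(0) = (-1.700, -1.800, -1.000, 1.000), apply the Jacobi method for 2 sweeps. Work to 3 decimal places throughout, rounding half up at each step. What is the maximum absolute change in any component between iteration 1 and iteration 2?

Iteration 1:
  x = (11 - (3.2)·-1.800 - (-2)·-1.000 - (1)·1.000) / (8.2) = 1.678
  y = (4 - (3)·-1.700 - (-4)·-1.000 - (-1)·1.000) / (-11) = -0.555
  z = (-9 - (3.1)·-1.700 - (-1.7)·-1.800 - (-3)·1.000) / (-8.8) = 0.431
  w = (11 - (-4)·-1.700 - (3)·-1.800 - (1)·-1.000) / (9) = 1.178
Iteration 2:
  x = (11 - (3.2)·-0.555 - (-2)·0.431 - (1)·1.178) / (8.2) = 1.520
  y = (4 - (3)·1.678 - (-4)·0.431 - (-1)·1.178) / (-11) = -0.170
  z = (-9 - (3.1)·1.678 - (-1.7)·-0.555 - (-3)·1.178) / (-8.8) = 1.319
  w = (11 - (-4)·1.678 - (3)·-0.555 - (1)·0.431) / (9) = 2.105
Change: (-0.158, 0.385, 0.888, 0.927) → max |·| = 0.927

0.927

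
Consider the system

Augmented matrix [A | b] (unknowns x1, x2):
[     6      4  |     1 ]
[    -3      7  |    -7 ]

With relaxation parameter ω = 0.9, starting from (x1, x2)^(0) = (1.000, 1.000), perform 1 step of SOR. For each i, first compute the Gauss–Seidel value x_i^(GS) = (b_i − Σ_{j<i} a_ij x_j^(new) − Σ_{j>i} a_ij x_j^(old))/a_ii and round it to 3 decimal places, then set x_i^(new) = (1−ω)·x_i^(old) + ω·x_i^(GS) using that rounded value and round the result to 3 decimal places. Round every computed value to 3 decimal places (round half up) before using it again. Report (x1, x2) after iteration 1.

Iteration 1:
  x1: GS value = (1 - (4)·1.000) / (6) = -0.500;  x1 ← (1−ω)·1.000 + ω·-0.500 = -0.350
  x2: GS value = (-7 - (-3)·-0.350) / (7) = -1.150;  x2 ← (1−ω)·1.000 + ω·-1.150 = -0.935

(-0.350, -0.935)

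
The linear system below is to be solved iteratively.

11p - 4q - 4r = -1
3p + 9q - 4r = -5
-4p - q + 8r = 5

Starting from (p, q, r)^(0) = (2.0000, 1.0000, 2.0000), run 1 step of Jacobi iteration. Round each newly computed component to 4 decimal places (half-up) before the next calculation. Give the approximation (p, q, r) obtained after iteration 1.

(1.0000, -0.3333, 1.7500)

Iteration 1:
  p = (-1 - (-4)·1.0000 - (-4)·2.0000) / (11) = 1.0000
  q = (-5 - (3)·2.0000 - (-4)·2.0000) / (9) = -0.3333
  r = (5 - (-4)·2.0000 - (-1)·1.0000) / (8) = 1.7500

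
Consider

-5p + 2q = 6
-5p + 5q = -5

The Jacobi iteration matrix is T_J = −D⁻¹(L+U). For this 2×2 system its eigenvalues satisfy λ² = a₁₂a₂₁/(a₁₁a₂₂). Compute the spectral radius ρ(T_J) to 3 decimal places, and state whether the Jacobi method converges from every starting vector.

a₁₂a₂₁/(a₁₁a₂₂) = (2)·(-5) / ((-5)·(5)) = 0.400000
ρ = √|0.400000| = √0.400000 = 0.632
ρ < 1, so Jacobi converges

0.632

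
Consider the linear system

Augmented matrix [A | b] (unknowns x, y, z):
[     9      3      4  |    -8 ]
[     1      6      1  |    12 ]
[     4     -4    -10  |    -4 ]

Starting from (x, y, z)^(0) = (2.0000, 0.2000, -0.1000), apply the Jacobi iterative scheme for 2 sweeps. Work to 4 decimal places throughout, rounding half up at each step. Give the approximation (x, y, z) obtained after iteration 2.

Iteration 1:
  x = (-8 - (3)·0.2000 - (4)·-0.1000) / (9) = -0.9111
  y = (12 - (1)·2.0000 - (1)·-0.1000) / (6) = 1.6833
  z = (-4 - (4)·2.0000 - (-4)·0.2000) / (-10) = 1.1200
Iteration 2:
  x = (-8 - (3)·1.6833 - (4)·1.1200) / (9) = -1.9478
  y = (12 - (1)·-0.9111 - (1)·1.1200) / (6) = 1.9652
  z = (-4 - (4)·-0.9111 - (-4)·1.6833) / (-10) = -0.6378

(-1.9478, 1.9652, -0.6378)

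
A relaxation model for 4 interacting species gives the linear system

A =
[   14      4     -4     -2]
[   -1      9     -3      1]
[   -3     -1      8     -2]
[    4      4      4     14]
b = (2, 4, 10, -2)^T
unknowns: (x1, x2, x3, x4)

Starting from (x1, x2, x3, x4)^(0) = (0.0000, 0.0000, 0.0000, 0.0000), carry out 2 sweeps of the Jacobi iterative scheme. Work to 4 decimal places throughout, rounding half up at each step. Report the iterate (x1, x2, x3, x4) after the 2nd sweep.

(0.3526, 0.8929, 1.3234, -0.6678)

Iteration 1:
  x1 = (2 - (4)·0.0000 - (-4)·0.0000 - (-2)·0.0000) / (14) = 0.1429
  x2 = (4 - (-1)·0.0000 - (-3)·0.0000 - (1)·0.0000) / (9) = 0.4444
  x3 = (10 - (-3)·0.0000 - (-1)·0.0000 - (-2)·0.0000) / (8) = 1.2500
  x4 = (-2 - (4)·0.0000 - (4)·0.0000 - (4)·0.0000) / (14) = -0.1429
Iteration 2:
  x1 = (2 - (4)·0.4444 - (-4)·1.2500 - (-2)·-0.1429) / (14) = 0.3526
  x2 = (4 - (-1)·0.1429 - (-3)·1.2500 - (1)·-0.1429) / (9) = 0.8929
  x3 = (10 - (-3)·0.1429 - (-1)·0.4444 - (-2)·-0.1429) / (8) = 1.3234
  x4 = (-2 - (4)·0.1429 - (4)·0.4444 - (4)·1.2500) / (14) = -0.6678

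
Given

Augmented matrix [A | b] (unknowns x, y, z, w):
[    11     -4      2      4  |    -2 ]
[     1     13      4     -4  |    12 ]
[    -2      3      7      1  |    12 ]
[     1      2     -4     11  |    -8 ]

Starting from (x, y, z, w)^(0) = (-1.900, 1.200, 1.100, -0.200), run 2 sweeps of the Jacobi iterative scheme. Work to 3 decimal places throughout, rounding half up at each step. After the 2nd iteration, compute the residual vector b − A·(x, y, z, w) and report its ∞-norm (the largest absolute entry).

4.215

Iteration 1:
  x = (-2 - (-4)·1.200 - (2)·1.100 - (4)·-0.200) / (11) = 0.127
  y = (12 - (1)·-1.900 - (4)·1.100 - (-4)·-0.200) / (13) = 0.669
  z = (12 - (-2)·-1.900 - (3)·1.200 - (1)·-0.200) / (7) = 0.686
  w = (-8 - (1)·-1.900 - (2)·1.200 - (-4)·1.100) / (11) = -0.373
Iteration 2:
  x = (-2 - (-4)·0.669 - (2)·0.686 - (4)·-0.373) / (11) = 0.072
  y = (12 - (1)·0.127 - (4)·0.686 - (-4)·-0.373) / (13) = 0.587
  z = (12 - (-2)·0.127 - (3)·0.669 - (1)·-0.373) / (7) = 1.517
  w = (-8 - (1)·0.127 - (2)·0.669 - (-4)·0.686) / (11) = -0.611
Residual b − A·x = (-1.034, -4.215, 0.375, 3.543); ∞-norm = 4.215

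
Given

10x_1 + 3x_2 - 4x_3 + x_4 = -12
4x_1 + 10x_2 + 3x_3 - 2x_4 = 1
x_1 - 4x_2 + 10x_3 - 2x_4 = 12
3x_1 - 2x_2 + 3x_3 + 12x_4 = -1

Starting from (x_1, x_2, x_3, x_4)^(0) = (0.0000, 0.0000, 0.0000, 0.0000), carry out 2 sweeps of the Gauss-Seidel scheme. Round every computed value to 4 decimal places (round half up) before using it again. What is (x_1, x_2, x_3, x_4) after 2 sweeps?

Iteration 1:
  x_1 = (-12 - (3)·0.0000 - (-4)·0.0000 - (1)·0.0000) / (10) = -1.2000
  x_2 = (1 - (4)·-1.2000 - (3)·0.0000 - (-2)·0.0000) / (10) = 0.5800
  x_3 = (12 - (1)·-1.2000 - (-4)·0.5800 - (-2)·0.0000) / (10) = 1.5520
  x_4 = (-1 - (3)·-1.2000 - (-2)·0.5800 - (3)·1.5520) / (12) = -0.0747
Iteration 2:
  x_1 = (-12 - (3)·0.5800 - (-4)·1.5520 - (1)·-0.0747) / (10) = -0.7457
  x_2 = (1 - (4)·-0.7457 - (3)·1.5520 - (-2)·-0.0747) / (10) = -0.0823
  x_3 = (12 - (1)·-0.7457 - (-4)·-0.0823 - (-2)·-0.0747) / (10) = 1.2267
  x_4 = (-1 - (3)·-0.7457 - (-2)·-0.0823 - (3)·1.2267) / (12) = -0.2173

(-0.7457, -0.0823, 1.2267, -0.2173)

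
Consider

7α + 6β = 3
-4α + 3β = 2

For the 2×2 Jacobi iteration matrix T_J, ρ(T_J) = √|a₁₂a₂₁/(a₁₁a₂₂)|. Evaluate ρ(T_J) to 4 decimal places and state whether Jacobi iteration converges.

a₁₂a₂₁/(a₁₁a₂₂) = (6)·(-4) / ((7)·(3)) = -1.142857
ρ = √|-1.142857| = √1.142857 = 1.0690
ρ > 1, so Jacobi diverges

1.0690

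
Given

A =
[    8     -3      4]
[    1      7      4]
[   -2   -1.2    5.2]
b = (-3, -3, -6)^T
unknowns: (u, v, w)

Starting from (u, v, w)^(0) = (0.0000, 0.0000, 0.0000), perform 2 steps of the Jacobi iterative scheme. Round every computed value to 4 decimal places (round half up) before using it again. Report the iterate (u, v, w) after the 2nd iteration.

(0.0412, 0.2843, -1.3970)

Iteration 1:
  u = (-3 - (-3)·0.0000 - (4)·0.0000) / (8) = -0.3750
  v = (-3 - (1)·0.0000 - (4)·0.0000) / (7) = -0.4286
  w = (-6 - (-2)·0.0000 - (-1.2)·0.0000) / (5.2) = -1.1538
Iteration 2:
  u = (-3 - (-3)·-0.4286 - (4)·-1.1538) / (8) = 0.0412
  v = (-3 - (1)·-0.3750 - (4)·-1.1538) / (7) = 0.2843
  w = (-6 - (-2)·-0.3750 - (-1.2)·-0.4286) / (5.2) = -1.3970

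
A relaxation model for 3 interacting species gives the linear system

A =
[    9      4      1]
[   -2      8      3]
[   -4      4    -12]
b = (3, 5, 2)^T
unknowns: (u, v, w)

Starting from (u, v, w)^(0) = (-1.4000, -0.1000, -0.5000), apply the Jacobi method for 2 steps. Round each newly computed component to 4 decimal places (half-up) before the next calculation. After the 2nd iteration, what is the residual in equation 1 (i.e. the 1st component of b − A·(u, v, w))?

Iteration 1:
  u = (3 - (4)·-0.1000 - (1)·-0.5000) / (9) = 0.4333
  v = (5 - (-2)·-1.4000 - (3)·-0.5000) / (8) = 0.4625
  w = (2 - (-4)·-1.4000 - (4)·-0.1000) / (-12) = 0.2667
Iteration 2:
  u = (3 - (4)·0.4625 - (1)·0.2667) / (9) = 0.0981
  v = (5 - (-2)·0.4333 - (3)·0.2667) / (8) = 0.6333
  w = (2 - (-4)·0.4333 - (4)·0.4625) / (-12) = -0.1569
Residual b − A·x = (-0.2592, 0.6005, -2.0236)

-0.2592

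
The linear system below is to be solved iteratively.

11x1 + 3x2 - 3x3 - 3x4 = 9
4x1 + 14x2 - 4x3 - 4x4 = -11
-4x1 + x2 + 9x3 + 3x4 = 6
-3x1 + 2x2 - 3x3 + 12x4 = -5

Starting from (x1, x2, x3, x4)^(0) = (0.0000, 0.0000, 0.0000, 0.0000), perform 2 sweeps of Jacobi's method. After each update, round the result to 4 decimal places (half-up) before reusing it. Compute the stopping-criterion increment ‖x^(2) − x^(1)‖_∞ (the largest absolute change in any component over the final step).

0.5898

Iteration 1:
  x1 = (9 - (3)·0.0000 - (-3)·0.0000 - (-3)·0.0000) / (11) = 0.8182
  x2 = (-11 - (4)·0.0000 - (-4)·0.0000 - (-4)·0.0000) / (14) = -0.7857
  x3 = (6 - (-4)·0.0000 - (1)·0.0000 - (3)·0.0000) / (9) = 0.6667
  x4 = (-5 - (-3)·0.0000 - (2)·0.0000 - (-3)·0.0000) / (12) = -0.4167
Iteration 2:
  x1 = (9 - (3)·-0.7857 - (-3)·0.6667 - (-3)·-0.4167) / (11) = 1.1006
  x2 = (-11 - (4)·0.8182 - (-4)·0.6667 - (-4)·-0.4167) / (14) = -0.9481
  x3 = (6 - (-4)·0.8182 - (1)·-0.7857 - (3)·-0.4167) / (9) = 1.2565
  x4 = (-5 - (-3)·0.8182 - (2)·-0.7857 - (-3)·0.6667) / (12) = 0.0855
Change: (0.2824, -0.1624, 0.5898, 0.5022) → max |·| = 0.5898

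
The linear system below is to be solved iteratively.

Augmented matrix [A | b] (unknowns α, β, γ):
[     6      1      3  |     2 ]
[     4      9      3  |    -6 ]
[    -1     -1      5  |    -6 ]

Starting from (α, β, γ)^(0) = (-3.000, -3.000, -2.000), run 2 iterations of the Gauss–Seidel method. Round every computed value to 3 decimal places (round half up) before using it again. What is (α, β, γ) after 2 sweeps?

Iteration 1:
  α = (2 - (1)·-3.000 - (3)·-2.000) / (6) = 1.833
  β = (-6 - (4)·1.833 - (3)·-2.000) / (9) = -0.815
  γ = (-6 - (-1)·1.833 - (-1)·-0.815) / (5) = -0.996
Iteration 2:
  α = (2 - (1)·-0.815 - (3)·-0.996) / (6) = 0.967
  β = (-6 - (4)·0.967 - (3)·-0.996) / (9) = -0.764
  γ = (-6 - (-1)·0.967 - (-1)·-0.764) / (5) = -1.159

(0.967, -0.764, -1.159)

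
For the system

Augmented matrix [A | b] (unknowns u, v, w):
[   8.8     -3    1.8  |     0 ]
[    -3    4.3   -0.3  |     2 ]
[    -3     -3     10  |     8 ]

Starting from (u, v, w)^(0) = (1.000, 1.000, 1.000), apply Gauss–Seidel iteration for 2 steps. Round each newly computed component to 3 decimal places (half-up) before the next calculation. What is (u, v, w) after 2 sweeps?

Iteration 1:
  u = (0 - (-3)·1.000 - (1.8)·1.000) / (8.8) = 0.136
  v = (2 - (-3)·0.136 - (-0.3)·1.000) / (4.3) = 0.630
  w = (8 - (-3)·0.136 - (-3)·0.630) / (10) = 1.030
Iteration 2:
  u = (0 - (-3)·0.630 - (1.8)·1.030) / (8.8) = 0.004
  v = (2 - (-3)·0.004 - (-0.3)·1.030) / (4.3) = 0.540
  w = (8 - (-3)·0.004 - (-3)·0.540) / (10) = 0.963

(0.004, 0.540, 0.963)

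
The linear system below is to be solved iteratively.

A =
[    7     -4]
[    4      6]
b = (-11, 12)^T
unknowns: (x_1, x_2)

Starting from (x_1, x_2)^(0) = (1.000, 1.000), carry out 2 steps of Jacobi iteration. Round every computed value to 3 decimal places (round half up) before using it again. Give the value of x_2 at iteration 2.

Iteration 1:
  x_1 = (-11 - (-4)·1.000) / (7) = -1.000
  x_2 = (12 - (4)·1.000) / (6) = 1.333
Iteration 2:
  x_1 = (-11 - (-4)·1.333) / (7) = -0.810
  x_2 = (12 - (4)·-1.000) / (6) = 2.667

2.667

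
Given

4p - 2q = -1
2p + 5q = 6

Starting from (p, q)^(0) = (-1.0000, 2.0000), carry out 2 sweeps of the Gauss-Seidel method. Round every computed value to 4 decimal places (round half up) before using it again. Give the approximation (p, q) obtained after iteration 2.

(0.2000, 1.1200)

Iteration 1:
  p = (-1 - (-2)·2.0000) / (4) = 0.7500
  q = (6 - (2)·0.7500) / (5) = 0.9000
Iteration 2:
  p = (-1 - (-2)·0.9000) / (4) = 0.2000
  q = (6 - (2)·0.2000) / (5) = 1.1200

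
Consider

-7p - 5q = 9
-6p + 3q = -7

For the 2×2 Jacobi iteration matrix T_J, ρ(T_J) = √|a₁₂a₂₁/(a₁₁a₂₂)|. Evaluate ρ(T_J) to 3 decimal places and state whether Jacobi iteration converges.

a₁₂a₂₁/(a₁₁a₂₂) = (-5)·(-6) / ((-7)·(3)) = -1.428571
ρ = √|-1.428571| = √1.428571 = 1.195
ρ > 1, so Jacobi diverges

1.195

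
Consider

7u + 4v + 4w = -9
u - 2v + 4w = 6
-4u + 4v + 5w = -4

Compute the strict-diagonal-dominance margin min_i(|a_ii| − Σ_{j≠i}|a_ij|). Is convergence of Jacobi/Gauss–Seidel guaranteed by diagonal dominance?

-3

row 1: |7| − (4+4) = -1
row 2: |-2| − (1+4) = -3
row 3: |5| − (4+4) = -3
minimum over rows = -3 → not strictly diagonally dominant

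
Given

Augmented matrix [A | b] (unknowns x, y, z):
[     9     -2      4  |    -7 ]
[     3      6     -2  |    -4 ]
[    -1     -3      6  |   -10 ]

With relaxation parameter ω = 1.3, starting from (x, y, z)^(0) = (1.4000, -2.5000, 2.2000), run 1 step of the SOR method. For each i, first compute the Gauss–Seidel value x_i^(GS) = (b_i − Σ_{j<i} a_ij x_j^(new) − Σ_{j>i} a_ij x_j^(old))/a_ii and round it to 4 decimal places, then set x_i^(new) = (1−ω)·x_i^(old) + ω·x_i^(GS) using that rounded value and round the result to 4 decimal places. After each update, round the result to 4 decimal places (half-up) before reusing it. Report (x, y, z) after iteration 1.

(-3.4244, 3.0626, -1.5779)

Iteration 1:
  x: GS value = (-7 - (-2)·-2.5000 - (4)·2.2000) / (9) = -2.3111;  x ← (1−ω)·1.4000 + ω·-2.3111 = -3.4244
  y: GS value = (-4 - (3)·-3.4244 - (-2)·2.2000) / (6) = 1.7789;  y ← (1−ω)·-2.5000 + ω·1.7789 = 3.0626
  z: GS value = (-10 - (-1)·-3.4244 - (-3)·3.0626) / (6) = -0.7061;  z ← (1−ω)·2.2000 + ω·-0.7061 = -1.5779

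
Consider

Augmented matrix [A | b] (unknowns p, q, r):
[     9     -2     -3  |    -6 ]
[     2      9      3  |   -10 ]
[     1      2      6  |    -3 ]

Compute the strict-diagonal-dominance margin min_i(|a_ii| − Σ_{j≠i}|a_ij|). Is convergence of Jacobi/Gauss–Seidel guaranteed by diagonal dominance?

row 1: |9| − (2+3) = 4
row 2: |9| − (2+3) = 4
row 3: |6| − (1+2) = 3
minimum over rows = 3 → strictly diagonally dominant (convergence guaranteed)

3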